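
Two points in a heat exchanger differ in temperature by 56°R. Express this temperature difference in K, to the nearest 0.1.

31.1 K

For a temperature interval the offset drops out; only the factor 5/9 applies.
56 × 5/9 = 31.1.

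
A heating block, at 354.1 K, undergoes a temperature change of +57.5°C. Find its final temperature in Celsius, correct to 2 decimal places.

138.45°C

Initial temperature in Celsius: 354.1 - 273.15 = 80.9500°C.
Final Celsius temperature: 80.9500 + 57.5000 = 138.4500°C.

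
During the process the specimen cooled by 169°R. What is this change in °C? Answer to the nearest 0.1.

An interval of 1°R corresponds to 5/9°C.
169 × 5/9 = 93.9.

93.9°C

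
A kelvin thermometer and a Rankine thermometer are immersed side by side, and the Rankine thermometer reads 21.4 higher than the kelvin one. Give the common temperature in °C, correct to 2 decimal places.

Let x be the kelvin reading; then the Rankine reading is 1.8·x.
(1.8·x) - x = 21.4  ⇒  (0.8)·x = 21.4  ⇒  x = 26.7500 K.
In Celsius: 26.75 - 273.15 = -246.40°C.

-246.40°C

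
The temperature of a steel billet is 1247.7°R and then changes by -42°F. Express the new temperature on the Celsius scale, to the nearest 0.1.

Initial temperature in Celsius: (1247.7 - 491.67) × 5/9 = 420.0167°C.
The 42°F change is an interval, so only the factor 5/9 applies: -42 × 5/9 = -23.3333°C.
Final Celsius temperature: 420.0167 - 23.3333 = 396.6833°C.

396.7°C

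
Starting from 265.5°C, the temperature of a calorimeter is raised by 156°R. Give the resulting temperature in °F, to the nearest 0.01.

The 156°R change is an interval, so only the factor 5/9 applies: +156 × 5/9 = +86.6667°C.
Final Celsius temperature: 265.5000 + 86.6667 = 352.1667°C.
In Fahrenheit: 352.1667 × 1.8 + 32 = 665.90°F.

665.90°F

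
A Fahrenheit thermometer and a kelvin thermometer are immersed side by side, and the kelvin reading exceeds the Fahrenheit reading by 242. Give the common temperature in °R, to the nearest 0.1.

489.8°R

Let x be the Fahrenheit reading; then the kelvin reading is 5/9·x + 255.372.
(5/9·x + 255.372) - x = 242  ⇒  (-4/9)·x = -13.3722  ⇒  x = 30.0875°F.
In Celsius: (30.0875 - 32) × 5/9 = -1.0625°C.
In Rankine: -1.0625 × 1.8 + 491.67 = 489.8°R.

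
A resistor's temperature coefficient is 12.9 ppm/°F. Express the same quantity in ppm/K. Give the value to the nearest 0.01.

23.22 ppm/K

The quantity depends on a temperature interval, so only the ratio of degree sizes applies; the offset between the scales is irrelevant.
A change of 1 K is a change of 1.8°F, so per K the value is 12.9 × 1.8 = 23.22.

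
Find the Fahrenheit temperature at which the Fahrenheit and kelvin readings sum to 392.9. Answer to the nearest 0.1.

Let F be the Fahrenheit reading. The kelvin reading is K = 5/9·F + 255.372.
Require F + K = 392.9: (14/9)·F + 255.372 = 392.9.
F = (392.9 - 255.372) / (14/9) = 88.4.

88.4°F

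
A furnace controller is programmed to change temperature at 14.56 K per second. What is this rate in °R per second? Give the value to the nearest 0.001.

26.208 °R/second

Since only a temperature interval is involved, the additive offset between the scales drops out.
A change of 1 K is a change of 1.8°R, so 14.56 × 1.8 = 26.208.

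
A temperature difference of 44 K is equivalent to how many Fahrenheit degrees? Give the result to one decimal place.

79.2°F

An interval of 1 K corresponds to 1.8°F.
44 × 1.8 = 79.2.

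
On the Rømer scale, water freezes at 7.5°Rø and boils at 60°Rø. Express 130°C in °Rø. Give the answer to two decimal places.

75.75°Rø

Linearly onto the Rømer scale: 7.5 + (130.0000 / 100) × (60 - 7.5) = 75.75°Rø.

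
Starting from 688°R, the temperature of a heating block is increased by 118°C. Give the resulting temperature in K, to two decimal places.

500.22 K

Initial temperature in Celsius: (688 - 491.67) × 5/9 = 109.0722°C.
Final Celsius temperature: 109.0722 + 118.0000 = 227.0722°C.
In kelvin: 227.0722 + 273.15 = 500.22 K.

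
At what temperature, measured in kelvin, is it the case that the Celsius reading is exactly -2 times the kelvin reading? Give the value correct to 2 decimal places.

Let K be the kelvin reading. The Celsius reading is C = 1·K - 273.15.
Require C = -2·K: 1·K - 273.15 = -2·K.
(3)·K = 273.15  ⇒  K = 91.05.

91.05 K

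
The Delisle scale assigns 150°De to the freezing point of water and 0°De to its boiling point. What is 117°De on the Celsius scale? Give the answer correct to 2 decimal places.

Linear interpolation between the fixed points: C = (117 - 150) × 100 / (0 - 150) = 22.0000°C.

22.00°C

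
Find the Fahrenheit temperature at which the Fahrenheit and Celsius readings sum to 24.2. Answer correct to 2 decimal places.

26.99°F

Let F be the Fahrenheit reading. The Celsius reading is C = 5/9·F - 17.7778.
Require F + C = 24.2: (14/9)·F - 17.7778 = 24.2.
F = (24.2 + 17.7778) / (14/9) = 26.99.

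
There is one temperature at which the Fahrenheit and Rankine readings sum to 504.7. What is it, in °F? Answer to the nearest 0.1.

22.5°F

Let F be the Fahrenheit reading. The Rankine reading is R = 1·F + 459.67.
Require F + R = 504.7: (2)·F + 459.67 = 504.7.
F = (504.7 - 459.67) / (2) = 22.5.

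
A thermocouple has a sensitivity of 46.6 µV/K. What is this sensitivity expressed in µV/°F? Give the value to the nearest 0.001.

The quantity depends on a temperature interval, so only the ratio of degree sizes applies; the offset between the scales is irrelevant.
A change of 1°F is a change of 5/9 K, so per °F the value is 46.6 × 5/9 = 25.889.

25.889 µV/°F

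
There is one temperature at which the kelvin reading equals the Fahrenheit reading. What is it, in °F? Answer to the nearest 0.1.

Let F be the Fahrenheit reading. The kelvin reading is K = 5/9·F + 255.372.
Set K = F: 5/9·F + 255.372 = F.
(-4/9)·F = -255.372  ⇒  F = 574.6.

574.6°F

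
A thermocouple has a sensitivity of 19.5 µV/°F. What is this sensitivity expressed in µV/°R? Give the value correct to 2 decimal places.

The quantity depends on a temperature interval, so only the ratio of degree sizes applies; the offset between the scales is irrelevant.
A change of 1°R is a change of 1°F, so per °R the value is 19.5 × 1 = 19.50.

19.50 µV/°R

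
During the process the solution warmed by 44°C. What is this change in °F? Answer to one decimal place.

79.2°F

Only the scale ratio 1.8 matters for a change in temperature.
44 × 1.8 = 79.2.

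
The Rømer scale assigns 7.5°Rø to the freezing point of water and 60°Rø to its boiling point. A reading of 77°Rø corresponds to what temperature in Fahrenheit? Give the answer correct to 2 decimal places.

270.29°F

Linear interpolation between the fixed points: C = (77 - 7.5) × 100 / (60 - 7.5) = 132.3810°C.
Then 132.3810 × 1.8 + 32 = 270.29°F.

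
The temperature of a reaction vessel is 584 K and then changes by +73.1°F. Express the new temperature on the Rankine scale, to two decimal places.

Initial temperature in Celsius: 584 - 273.15 = 310.8500°C.
The 73.1°F change is an interval, so only the factor 5/9 applies: +73.1 × 5/9 = +40.6111°C.
Final Celsius temperature: 310.8500 + 40.6111 = 351.4611°C.
In Rankine: 351.4611 × 1.8 + 491.67 = 1124.30°R.

1124.30°R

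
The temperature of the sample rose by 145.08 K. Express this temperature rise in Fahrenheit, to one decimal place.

An interval of 1 K corresponds to 1.8°F.
145.08 × 1.8 = 261.1.

261.1°F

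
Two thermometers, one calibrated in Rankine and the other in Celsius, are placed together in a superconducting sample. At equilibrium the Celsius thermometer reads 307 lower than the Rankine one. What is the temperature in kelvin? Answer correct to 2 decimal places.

Let x be the Rankine reading; then the Celsius reading is 5/9·x - 273.15.
(5/9·x - 273.15) - x = -307  ⇒  (-4/9)·x = -33.85  ⇒  x = 76.1625°R.
In Celsius: (76.1625 - 491.67) × 5/9 = -230.8375°C.
In kelvin: -230.8375 + 273.15 = 42.31 K.

42.31 K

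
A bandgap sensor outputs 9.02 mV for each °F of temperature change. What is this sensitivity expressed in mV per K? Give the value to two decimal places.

Since only a temperature interval is involved, the additive offset between the scales drops out.
A change of 1 K is a change of 1.8°F, so per K the value is 9.02 × 1.8 = 16.24.

16.24 mV per K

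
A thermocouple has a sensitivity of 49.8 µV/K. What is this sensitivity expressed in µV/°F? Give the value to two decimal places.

27.67 µV/°F

Since only a temperature interval is involved, the additive offset between the scales drops out.
A change of 1°F is a change of 5/9 K, so per °F the value is 49.8 × 5/9 = 27.67.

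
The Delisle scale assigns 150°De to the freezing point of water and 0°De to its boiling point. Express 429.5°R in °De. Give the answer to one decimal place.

201.8°De

First in Celsius: (429.5 - 491.67) × 5/9 = -34.5389°C.
Linearly onto the Delisle scale: 150 + (-34.5389 / 100) × (0 - 150) = 201.8°De.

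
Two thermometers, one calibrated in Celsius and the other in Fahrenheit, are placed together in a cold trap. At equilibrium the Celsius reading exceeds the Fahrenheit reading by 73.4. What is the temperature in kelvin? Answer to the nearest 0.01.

Let x be the Celsius reading; then the Fahrenheit reading is 1.8·x + 32.
(1.8·x + 32) - x = -73.4  ⇒  (0.8)·x = -105.4  ⇒  x = -131.7500°C.
In kelvin: -131.7500 + 273.15 = 141.40 K.

141.40 K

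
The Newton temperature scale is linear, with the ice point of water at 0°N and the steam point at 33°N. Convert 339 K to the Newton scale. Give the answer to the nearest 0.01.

First in Celsius: 339 - 273.15 = 65.8500°C.
Linearly onto the Newton scale: 0 + (65.8500 / 100) × (33 - 0) = 21.73°N.

21.73°N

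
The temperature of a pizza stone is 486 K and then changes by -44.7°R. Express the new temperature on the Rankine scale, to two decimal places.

830.10°R

Initial temperature in Celsius: 486 - 273.15 = 212.8500°C.
The 44.7°R change is an interval, so only the factor 5/9 applies: -44.7 × 5/9 = -24.8333°C.
Final Celsius temperature: 212.8500 - 24.8333 = 188.0167°C.
In Rankine: 188.0167 × 1.8 + 491.67 = 830.10°R.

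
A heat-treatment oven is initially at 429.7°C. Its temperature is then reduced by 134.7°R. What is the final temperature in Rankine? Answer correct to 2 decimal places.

1130.43°R

The 134.7°R change is an interval, so only the factor 5/9 applies: -134.7 × 5/9 = -74.8333°C.
Final Celsius temperature: 429.7000 - 74.8333 = 354.8667°C.
In Rankine: 354.8667 × 1.8 + 491.67 = 1130.43°R.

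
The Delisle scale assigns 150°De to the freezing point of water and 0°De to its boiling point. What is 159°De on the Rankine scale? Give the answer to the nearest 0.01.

Linear interpolation between the fixed points: C = (159 - 150) × 100 / (0 - 150) = -6.0000°C.
Then -6.0000 × 1.8 + 491.67 = 480.87°R.

480.87°R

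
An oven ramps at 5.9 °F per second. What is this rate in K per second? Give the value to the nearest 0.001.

The quantity depends on a temperature interval, so only the ratio of degree sizes applies; the offset between the scales is irrelevant.
A change of 1°F is a change of 5/9 K, so 5.9 × 5/9 = 3.278.

3.278 K/second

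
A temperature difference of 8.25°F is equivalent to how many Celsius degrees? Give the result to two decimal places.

An interval of 1°F corresponds to 5/9°C.
8.25 × 5/9 = 4.58.

4.58°C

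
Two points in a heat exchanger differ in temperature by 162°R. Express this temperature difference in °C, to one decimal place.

Only the scale ratio 5/9 matters for a change in temperature.
162 × 5/9 = 90.0.

90.0°C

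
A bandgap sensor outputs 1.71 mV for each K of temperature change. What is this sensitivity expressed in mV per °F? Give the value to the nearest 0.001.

0.950 mV per °F

Since only a temperature interval is involved, the additive offset between the scales drops out.
A change of 1°F is a change of 5/9 K, so per °F the value is 1.71 × 5/9 = 0.950.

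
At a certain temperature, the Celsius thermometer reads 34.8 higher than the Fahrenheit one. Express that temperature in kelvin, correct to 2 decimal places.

Let x be the Fahrenheit reading; then the Celsius reading is 5/9·x - 17.7778.
(5/9·x - 17.7778) - x = 34.8  ⇒  (-4/9)·x = 52.5778  ⇒  x = -118.3000°F.
In Celsius: (-118.3 - 32) × 5/9 = -83.5000°C.
In kelvin: -83.5000 + 273.15 = 189.65 K.

189.65 K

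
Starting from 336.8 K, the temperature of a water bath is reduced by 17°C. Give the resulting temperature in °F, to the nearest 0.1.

116.0°F

Initial temperature in Celsius: 336.8 - 273.15 = 63.6500°C.
Final Celsius temperature: 63.6500 - 17.0000 = 46.6500°C.
In Fahrenheit: 46.6500 × 1.8 + 32 = 116.0°F.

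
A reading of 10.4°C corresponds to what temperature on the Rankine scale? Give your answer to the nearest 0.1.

In Rankine: 10.4000 × 1.8 + 491.67 = 510.4°R.

510.4°R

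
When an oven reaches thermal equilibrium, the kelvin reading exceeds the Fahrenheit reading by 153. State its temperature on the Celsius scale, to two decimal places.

Let x be the Fahrenheit reading; then the kelvin reading is 5/9·x + 255.372.
(5/9·x + 255.372) - x = 153  ⇒  (-4/9)·x = -102.372  ⇒  x = 230.3375°F.
In Celsius: (230.3375 - 32) × 5/9 = 110.19°C.

110.19°C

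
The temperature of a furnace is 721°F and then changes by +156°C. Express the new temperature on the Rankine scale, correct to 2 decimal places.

1461.47°R

Initial temperature in Celsius: (721 - 32) × 5/9 = 382.7778°C.
Final Celsius temperature: 382.7778 + 156.0000 = 538.7778°C.
In Rankine: 538.7778 × 1.8 + 491.67 = 1461.47°R.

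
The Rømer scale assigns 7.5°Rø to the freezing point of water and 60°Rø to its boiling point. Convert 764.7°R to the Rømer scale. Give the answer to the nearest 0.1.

First in Celsius: (764.7 - 491.67) × 5/9 = 151.6833°C.
Linearly onto the Rømer scale: 7.5 + (151.6833 / 100) × (60 - 7.5) = 87.1°Rø.

87.1°Rø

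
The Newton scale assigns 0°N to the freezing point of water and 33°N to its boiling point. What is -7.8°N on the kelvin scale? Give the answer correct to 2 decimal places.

249.51 K

Linear interpolation between the fixed points: C = (-7.8 - 0) × 100 / (33 - 0) = -23.6364°C.
Then -23.6364 + 273.15 = 249.51 K.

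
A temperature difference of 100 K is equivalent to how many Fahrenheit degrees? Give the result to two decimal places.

For a temperature interval the offset drops out; only the factor 1.8 applies.
100 × 1.8 = 180.00.

180.00°F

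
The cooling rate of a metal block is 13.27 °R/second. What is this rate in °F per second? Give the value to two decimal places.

13.27 °F/second

Since only a temperature interval is involved, the additive offset between the scales drops out.
A change of 1°R is a change of 1°F, so 13.27 × 1 = 13.27.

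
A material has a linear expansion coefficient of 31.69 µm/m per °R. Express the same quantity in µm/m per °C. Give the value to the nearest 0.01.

57.04 µm/m per °C

Since only a temperature interval is involved, the additive offset between the scales drops out.
A change of 1°C is a change of 1.8°R, so per °C the value is 31.69 × 1.8 = 57.04.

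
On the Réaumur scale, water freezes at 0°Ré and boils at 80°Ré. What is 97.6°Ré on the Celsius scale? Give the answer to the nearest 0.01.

Linear interpolation between the fixed points: C = (97.6 - 0) × 100 / (80 - 0) = 122.0000°C.

122.00°C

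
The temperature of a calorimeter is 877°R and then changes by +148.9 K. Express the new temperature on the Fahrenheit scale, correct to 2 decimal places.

685.35°F

Initial temperature in Celsius: (877 - 491.67) × 5/9 = 214.0722°C.
The 148.9 K change is an interval; Kelvin and Celsius degrees are the same size, so ΔC = +148.9°C.
Final Celsius temperature: 214.0722 + 148.9000 = 362.9722°C.
In Fahrenheit: 362.9722 × 1.8 + 32 = 685.35°F.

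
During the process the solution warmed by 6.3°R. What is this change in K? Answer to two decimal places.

Only the scale ratio 5/9 matters for a change in temperature.
6.3 × 5/9 = 3.50.

3.50 K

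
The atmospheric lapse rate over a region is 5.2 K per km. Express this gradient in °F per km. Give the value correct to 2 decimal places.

Since only a temperature interval is involved, the additive offset between the scales drops out.
A change of 1 K is a change of 1.8°F, so 5.2 × 1.8 = 9.36.

9.36 °F/km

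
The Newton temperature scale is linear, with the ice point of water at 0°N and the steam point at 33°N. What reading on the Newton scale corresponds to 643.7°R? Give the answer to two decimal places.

First in Celsius: (643.7 - 491.67) × 5/9 = 84.4611°C.
Linearly onto the Newton scale: 0 + (84.4611 / 100) × (33 - 0) = 27.87°N.

27.87°N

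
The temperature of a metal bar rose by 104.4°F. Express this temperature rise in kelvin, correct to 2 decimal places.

An interval of 1°F corresponds to 5/9 K.
104.4 × 5/9 = 58.00.

58.00 K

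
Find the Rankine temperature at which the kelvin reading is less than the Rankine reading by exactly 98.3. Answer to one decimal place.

221.2°R

Let R be the Rankine reading. The kelvin reading is K = 5/9·R.
Require K - R = -98.3: (-4/9)·R = -98.3.
R = (-98.3) / (-4/9) = 221.2.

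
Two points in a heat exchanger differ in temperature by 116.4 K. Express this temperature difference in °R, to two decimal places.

209.52°R

For a temperature interval the offset drops out; only the factor 1.8 applies.
116.4 × 1.8 = 209.52.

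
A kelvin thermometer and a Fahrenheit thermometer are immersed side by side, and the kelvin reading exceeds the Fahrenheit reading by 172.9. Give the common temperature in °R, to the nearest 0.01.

645.23°R

Let x be the kelvin reading; then the Fahrenheit reading is 1.8·x - 459.67.
(1.8·x - 459.67) - x = -172.9  ⇒  (0.8)·x = 286.77  ⇒  x = 358.4625 K.
In Celsius: 358.4625 - 273.15 = 85.3125°C.
In Rankine: 85.3125 × 1.8 + 491.67 = 645.23°R.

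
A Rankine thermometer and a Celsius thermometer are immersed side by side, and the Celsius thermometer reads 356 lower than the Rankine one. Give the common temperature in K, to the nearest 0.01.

Let x be the Rankine reading; then the Celsius reading is 5/9·x - 273.15.
(5/9·x - 273.15) - x = -356  ⇒  (-4/9)·x = -82.85  ⇒  x = 186.4125°R.
In Celsius: (186.4125 - 491.67) × 5/9 = -169.5875°C.
In kelvin: -169.5875 + 273.15 = 103.56 K.

103.56 K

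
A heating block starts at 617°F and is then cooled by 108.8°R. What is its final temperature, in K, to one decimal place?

537.7 K

Initial temperature in Celsius: (617 - 32) × 5/9 = 325.0000°C.
The 108.8°R change is an interval, so only the factor 5/9 applies: -108.8 × 5/9 = -60.4444°C.
Final Celsius temperature: 325.0000 - 60.4444 = 264.5556°C.
In kelvin: 264.5556 + 273.15 = 537.7 K.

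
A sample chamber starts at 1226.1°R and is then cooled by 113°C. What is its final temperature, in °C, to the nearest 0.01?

295.02°C

Initial temperature in Celsius: (1226.1 - 491.67) × 5/9 = 408.0167°C.
Final Celsius temperature: 408.0167 - 113.0000 = 295.0167°C.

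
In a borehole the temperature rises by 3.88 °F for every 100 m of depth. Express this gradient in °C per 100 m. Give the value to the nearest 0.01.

2.16 °C/100 m

The quantity depends on a temperature interval, so only the ratio of degree sizes applies; the offset between the scales is irrelevant.
A change of 1°F is a change of 5/9°C, so 3.88 × 5/9 = 2.16.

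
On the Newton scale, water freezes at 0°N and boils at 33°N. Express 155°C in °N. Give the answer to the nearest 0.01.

Linearly onto the Newton scale: 0 + (155.0000 / 100) × (33 - 0) = 51.15°N.

51.15°N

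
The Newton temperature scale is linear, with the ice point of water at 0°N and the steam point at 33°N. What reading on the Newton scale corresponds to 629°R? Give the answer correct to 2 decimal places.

First in Celsius: (629 - 491.67) × 5/9 = 76.2944°C.
Linearly onto the Newton scale: 0 + (76.2944 / 100) × (33 - 0) = 25.18°N.

25.18°N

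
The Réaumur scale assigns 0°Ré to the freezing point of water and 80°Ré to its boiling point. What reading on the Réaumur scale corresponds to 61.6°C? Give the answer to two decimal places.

Linearly onto the Réaumur scale: 0 + (61.6000 / 100) × (80 - 0) = 49.28°Ré.

49.28°Ré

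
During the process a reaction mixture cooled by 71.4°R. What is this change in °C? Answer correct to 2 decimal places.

Only the scale ratio 5/9 matters for a change in temperature.
71.4 × 5/9 = 39.67.

39.67°C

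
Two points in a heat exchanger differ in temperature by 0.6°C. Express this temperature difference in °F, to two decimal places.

For a temperature interval the offset drops out; only the factor 1.8 applies.
0.6 × 1.8 = 1.08.

1.08°F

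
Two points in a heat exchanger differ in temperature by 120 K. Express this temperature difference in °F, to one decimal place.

216.0°F

For a temperature interval the offset drops out; only the factor 1.8 applies.
120 × 1.8 = 216.0.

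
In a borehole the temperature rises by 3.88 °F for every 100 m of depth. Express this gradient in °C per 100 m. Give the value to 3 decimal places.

2.156 °C/100 m

The quantity depends on a temperature interval, so only the ratio of degree sizes applies; the offset between the scales is irrelevant.
A change of 1°F is a change of 5/9°C, so 3.88 × 5/9 = 2.156.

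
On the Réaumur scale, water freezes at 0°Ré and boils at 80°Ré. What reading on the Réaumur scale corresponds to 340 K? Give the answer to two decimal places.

53.48°Ré

First in Celsius: 340 - 273.15 = 66.8500°C.
Linearly onto the Réaumur scale: 0 + (66.8500 / 100) × (80 - 0) = 53.48°Ré.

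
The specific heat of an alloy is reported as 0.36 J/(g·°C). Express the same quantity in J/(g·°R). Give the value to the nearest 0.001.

0.200 J/(g·°R)

Since only a temperature interval is involved, the additive offset between the scales drops out.
A change of 1°R is a change of 5/9°C, so per °R the value is 0.36 × 5/9 = 0.200.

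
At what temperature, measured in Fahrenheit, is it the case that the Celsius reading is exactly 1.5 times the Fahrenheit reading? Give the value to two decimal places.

-18.82°F

Let F be the Fahrenheit reading. The Celsius reading is C = 5/9·F - 17.7778.
Require C = 1.5·F: 5/9·F - 17.7778 = 1.5·F.
(-17/18)·F = 17.7778  ⇒  F = -18.82.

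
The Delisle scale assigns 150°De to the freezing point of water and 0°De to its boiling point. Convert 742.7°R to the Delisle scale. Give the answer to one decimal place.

-59.2°De

First in Celsius: (742.7 - 491.67) × 5/9 = 139.4611°C.
Linearly onto the Delisle scale: 150 + (139.4611 / 100) × (0 - 150) = -59.2°De.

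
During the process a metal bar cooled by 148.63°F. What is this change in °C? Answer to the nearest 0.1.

82.6°C

An interval of 1°F corresponds to 5/9°C.
148.63 × 5/9 = 82.6.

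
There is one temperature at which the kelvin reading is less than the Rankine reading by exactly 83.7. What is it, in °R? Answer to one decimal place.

188.3°R

Let R be the Rankine reading. The kelvin reading is K = 5/9·R.
Require K - R = -83.7: (-4/9)·R = -83.7.
R = (-83.7) / (-4/9) = 188.3.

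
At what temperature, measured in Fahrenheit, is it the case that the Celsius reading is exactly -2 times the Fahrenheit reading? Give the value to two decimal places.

Let F be the Fahrenheit reading. The Celsius reading is C = 5/9·F - 17.7778.
Require C = -2·F: 5/9·F - 17.7778 = -2·F.
(23/9)·F = 17.7778  ⇒  F = 6.96.

6.96°F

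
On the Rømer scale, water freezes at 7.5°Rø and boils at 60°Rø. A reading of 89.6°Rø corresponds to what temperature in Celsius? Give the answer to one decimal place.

Linear interpolation between the fixed points: C = (89.6 - 7.5) × 100 / (60 - 7.5) = 156.3810°C.

156.4°C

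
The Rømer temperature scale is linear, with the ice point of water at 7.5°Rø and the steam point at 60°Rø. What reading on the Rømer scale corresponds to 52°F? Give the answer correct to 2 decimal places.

First in Celsius: (52 - 32) × 5/9 = 11.1111°C.
Linearly onto the Rømer scale: 7.5 + (11.1111 / 100) × (60 - 7.5) = 13.33°Rø.

13.33°Rø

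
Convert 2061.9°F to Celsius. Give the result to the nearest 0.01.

In Celsius: (2061.9 - 32) × 5/9 = 1127.7222°C.

1127.72°C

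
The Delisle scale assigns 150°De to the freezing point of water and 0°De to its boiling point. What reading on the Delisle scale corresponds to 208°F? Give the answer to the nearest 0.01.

3.33°De

First in Celsius: (208 - 32) × 5/9 = 97.7778°C.
Linearly onto the Delisle scale: 150 + (97.7778 / 100) × (0 - 150) = 3.33°De.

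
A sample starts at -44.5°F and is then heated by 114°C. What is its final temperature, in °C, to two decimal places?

Initial temperature in Celsius: (-44.5 - 32) × 5/9 = -42.5000°C.
Final Celsius temperature: -42.5000 + 114.0000 = 71.5000°C.

71.50°C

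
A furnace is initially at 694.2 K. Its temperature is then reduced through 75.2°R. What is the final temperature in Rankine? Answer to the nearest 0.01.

1174.36°R

Initial temperature in Celsius: 694.2 - 273.15 = 421.0500°C.
The 75.2°R change is an interval, so only the factor 5/9 applies: -75.2 × 5/9 = -41.7778°C.
Final Celsius temperature: 421.0500 - 41.7778 = 379.2722°C.
In Rankine: 379.2722 × 1.8 + 491.67 = 1174.36°R.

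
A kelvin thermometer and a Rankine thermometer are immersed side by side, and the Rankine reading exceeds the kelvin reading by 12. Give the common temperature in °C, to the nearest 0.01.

-258.15°C

Let x be the kelvin reading; then the Rankine reading is 1.8·x.
(1.8·x) - x = 12  ⇒  (0.8)·x = 12  ⇒  x = 15.0000 K.
In Celsius: 15 - 273.15 = -258.15°C.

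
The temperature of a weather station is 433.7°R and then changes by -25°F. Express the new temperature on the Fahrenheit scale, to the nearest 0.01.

-50.97°F

Initial temperature in Celsius: (433.7 - 491.67) × 5/9 = -32.2056°C.
The 25°F change is an interval, so only the factor 5/9 applies: -25 × 5/9 = -13.8889°C.
Final Celsius temperature: -32.2056 - 13.8889 = -46.0944°C.
In Fahrenheit: -46.0944 × 1.8 + 32 = -50.97°F.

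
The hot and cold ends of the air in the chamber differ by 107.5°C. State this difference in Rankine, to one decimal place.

193.5°R

Only the scale ratio 1.8 matters for a change in temperature.
107.5 × 1.8 = 193.5.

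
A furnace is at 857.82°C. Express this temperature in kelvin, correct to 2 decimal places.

In kelvin: 857.8200 + 273.15 = 1130.97 K.

1130.97 K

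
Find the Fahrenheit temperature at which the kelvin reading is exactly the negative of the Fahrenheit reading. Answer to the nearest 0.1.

Let F be the Fahrenheit reading. The kelvin reading is K = 5/9·F + 255.372.
Require K = -1·F: 5/9·F + 255.372 = -1·F.
(14/9)·F = -255.372  ⇒  F = -164.2.

-164.2°F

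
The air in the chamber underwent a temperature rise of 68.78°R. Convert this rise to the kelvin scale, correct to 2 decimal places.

An interval of 1°R corresponds to 5/9 K.
68.78 × 5/9 = 38.21.

38.21 K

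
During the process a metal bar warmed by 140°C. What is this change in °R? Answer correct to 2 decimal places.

For a temperature interval the offset drops out; only the factor 1.8 applies.
140 × 1.8 = 252.00.

252.00°R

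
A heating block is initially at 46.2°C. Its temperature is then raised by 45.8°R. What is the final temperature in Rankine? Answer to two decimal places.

620.63°R

The 45.8°R change is an interval, so only the factor 5/9 applies: +45.8 × 5/9 = +25.4444°C.
Final Celsius temperature: 46.2000 + 25.4444 = 71.6444°C.
In Rankine: 71.6444 × 1.8 + 491.67 = 620.63°R.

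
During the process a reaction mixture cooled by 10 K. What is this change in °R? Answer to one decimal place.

18.0°R

For a temperature interval the offset drops out; only the factor 1.8 applies.
10 × 1.8 = 18.0.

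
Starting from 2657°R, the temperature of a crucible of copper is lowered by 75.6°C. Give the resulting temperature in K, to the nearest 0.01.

Initial temperature in Celsius: (2657 - 491.67) × 5/9 = 1202.9611°C.
Final Celsius temperature: 1202.9611 - 75.6000 = 1127.3611°C.
In kelvin: 1127.3611 + 273.15 = 1400.51 K.

1400.51 K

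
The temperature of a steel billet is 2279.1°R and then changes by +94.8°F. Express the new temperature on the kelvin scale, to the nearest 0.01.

Initial temperature in Celsius: (2279.1 - 491.67) × 5/9 = 993.0167°C.
The 94.8°F change is an interval, so only the factor 5/9 applies: +94.8 × 5/9 = +52.6667°C.
Final Celsius temperature: 993.0167 + 52.6667 = 1045.6833°C.
In kelvin: 1045.6833 + 273.15 = 1318.83 K.

1318.83 K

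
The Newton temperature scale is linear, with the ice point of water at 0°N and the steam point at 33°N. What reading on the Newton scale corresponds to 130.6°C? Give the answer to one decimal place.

Linearly onto the Newton scale: 0 + (130.6000 / 100) × (33 - 0) = 43.1°N.

43.1°N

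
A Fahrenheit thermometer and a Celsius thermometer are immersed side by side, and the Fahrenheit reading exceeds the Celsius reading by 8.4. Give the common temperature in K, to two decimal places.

Let x be the Fahrenheit reading; then the Celsius reading is 5/9·x - 17.7778.
(5/9·x - 17.7778) - x = -8.4  ⇒  (-4/9)·x = 9.37778  ⇒  x = -21.1000°F.
In Celsius: (-21.1 - 32) × 5/9 = -29.5000°C.
In kelvin: -29.5000 + 273.15 = 243.65 K.

243.65 K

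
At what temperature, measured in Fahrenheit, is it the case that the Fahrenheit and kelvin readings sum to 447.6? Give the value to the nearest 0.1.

Let F be the Fahrenheit reading. The kelvin reading is K = 5/9·F + 255.372.
Require F + K = 447.6: (14/9)·F + 255.372 = 447.6.
F = (447.6 - 255.372) / (14/9) = 123.6.

123.6°F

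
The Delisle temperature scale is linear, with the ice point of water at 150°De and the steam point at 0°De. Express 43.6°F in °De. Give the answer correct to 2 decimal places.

First in Celsius: (43.6 - 32) × 5/9 = 6.4444°C.
Linearly onto the Delisle scale: 150 + (6.4444 / 100) × (0 - 150) = 140.33°De.

140.33°De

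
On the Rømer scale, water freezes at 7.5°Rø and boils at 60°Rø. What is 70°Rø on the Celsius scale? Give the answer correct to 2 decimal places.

119.05°C

Linear interpolation between the fixed points: C = (70 - 7.5) × 100 / (60 - 7.5) = 119.0476°C.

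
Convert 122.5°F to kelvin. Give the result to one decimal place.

323.4 K

In Celsius: (122.5 - 32) × 5/9 = 50.2778°C.
In kelvin: 50.2778 + 273.15 = 323.4 K.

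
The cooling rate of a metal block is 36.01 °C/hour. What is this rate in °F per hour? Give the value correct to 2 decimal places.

64.82 °F/hour

Since only a temperature interval is involved, the additive offset between the scales drops out.
A change of 1°C is a change of 1.8°F, so 36.01 × 1.8 = 64.82.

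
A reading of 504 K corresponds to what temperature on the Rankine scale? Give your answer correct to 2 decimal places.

907.20°R

In Celsius: 504 - 273.15 = 230.8500°C.
In Rankine: 230.8500 × 1.8 + 491.67 = 907.20°R.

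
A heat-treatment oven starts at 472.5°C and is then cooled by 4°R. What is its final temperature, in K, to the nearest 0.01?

The 4°R change is an interval, so only the factor 5/9 applies: -4 × 5/9 = -2.2222°C.
Final Celsius temperature: 472.5000 - 2.2222 = 470.2778°C.
In kelvin: 470.2778 + 273.15 = 743.43 K.

743.43 K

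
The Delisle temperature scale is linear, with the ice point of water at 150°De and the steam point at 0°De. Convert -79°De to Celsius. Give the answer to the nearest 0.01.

Linear interpolation between the fixed points: C = (-79 - 150) × 100 / (0 - 150) = 152.6667°C.

152.67°C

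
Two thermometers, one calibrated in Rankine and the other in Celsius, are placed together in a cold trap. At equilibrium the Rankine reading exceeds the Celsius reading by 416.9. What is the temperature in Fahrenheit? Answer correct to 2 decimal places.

-136.23°F

Let x be the Rankine reading; then the Celsius reading is 5/9·x - 273.15.
(5/9·x - 273.15) - x = -416.9  ⇒  (-4/9)·x = -143.75  ⇒  x = 323.4375°R.
In Celsius: (323.4375 - 491.67) × 5/9 = -93.4625°C.
In Fahrenheit: -93.4625 × 1.8 + 32 = -136.23°F.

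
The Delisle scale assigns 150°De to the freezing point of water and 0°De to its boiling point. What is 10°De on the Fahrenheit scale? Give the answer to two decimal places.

200.00°F

Linear interpolation between the fixed points: C = (10 - 150) × 100 / (0 - 150) = 93.3333°C.
Then 93.3333 × 1.8 + 32 = 200.00°F.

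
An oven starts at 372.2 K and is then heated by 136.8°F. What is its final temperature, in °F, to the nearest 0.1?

Initial temperature in Celsius: 372.2 - 273.15 = 99.0500°C.
The 136.8°F change is an interval, so only the factor 5/9 applies: +136.8 × 5/9 = +76.0000°C.
Final Celsius temperature: 99.0500 + 76.0000 = 175.0500°C.
In Fahrenheit: 175.0500 × 1.8 + 32 = 347.1°F.

347.1°F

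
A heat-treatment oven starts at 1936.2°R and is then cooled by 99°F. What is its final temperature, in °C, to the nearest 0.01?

Initial temperature in Celsius: (1936.2 - 491.67) × 5/9 = 802.5167°C.
The 99°F change is an interval, so only the factor 5/9 applies: -99 × 5/9 = -55.0000°C.
Final Celsius temperature: 802.5167 - 55.0000 = 747.5167°C.

747.52°C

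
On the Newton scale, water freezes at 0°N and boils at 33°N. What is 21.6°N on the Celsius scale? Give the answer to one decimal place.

Linear interpolation between the fixed points: C = (21.6 - 0) × 100 / (33 - 0) = 65.4545°C.

65.5°C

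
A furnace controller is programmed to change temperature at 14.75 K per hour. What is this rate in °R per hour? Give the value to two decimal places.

The quantity depends on a temperature interval, so only the ratio of degree sizes applies; the offset between the scales is irrelevant.
A change of 1 K is a change of 1.8°R, so 14.75 × 1.8 = 26.55.

26.55 °R/hour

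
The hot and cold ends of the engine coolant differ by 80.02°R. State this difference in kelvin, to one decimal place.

44.5 K

Only the scale ratio 5/9 matters for a change in temperature.
80.02 × 5/9 = 44.5.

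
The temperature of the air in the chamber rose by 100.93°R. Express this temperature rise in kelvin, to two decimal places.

Only the scale ratio 5/9 matters for a change in temperature.
100.93 × 5/9 = 56.07.

56.07 K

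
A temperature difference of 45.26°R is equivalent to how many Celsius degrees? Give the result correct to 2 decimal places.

25.14°C

Only the scale ratio 5/9 matters for a change in temperature.
45.26 × 5/9 = 25.14.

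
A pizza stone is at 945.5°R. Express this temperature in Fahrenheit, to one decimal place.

485.8°F

In Celsius: (945.5 - 491.67) × 5/9 = 252.1278°C.
In Fahrenheit: 252.1278 × 1.8 + 32 = 485.8°F.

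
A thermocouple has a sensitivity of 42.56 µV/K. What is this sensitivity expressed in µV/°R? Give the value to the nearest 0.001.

The quantity depends on a temperature interval, so only the ratio of degree sizes applies; the offset between the scales is irrelevant.
A change of 1°R is a change of 5/9 K, so per °R the value is 42.56 × 5/9 = 23.644.

23.644 µV/°R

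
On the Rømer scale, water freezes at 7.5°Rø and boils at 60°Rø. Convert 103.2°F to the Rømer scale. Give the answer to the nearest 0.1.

28.3°Rø

First in Celsius: (103.2 - 32) × 5/9 = 39.5556°C.
Linearly onto the Rømer scale: 7.5 + (39.5556 / 100) × (60 - 7.5) = 28.3°Rø.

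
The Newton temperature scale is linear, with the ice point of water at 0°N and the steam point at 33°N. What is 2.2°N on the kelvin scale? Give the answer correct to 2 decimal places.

Linear interpolation between the fixed points: C = (2.2 - 0) × 100 / (33 - 0) = 6.6667°C.
Then 6.6667 + 273.15 = 279.82 K.

279.82 K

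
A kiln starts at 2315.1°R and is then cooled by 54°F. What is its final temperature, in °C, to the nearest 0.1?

983.0°C

Initial temperature in Celsius: (2315.1 - 491.67) × 5/9 = 1013.0167°C.
The 54°F change is an interval, so only the factor 5/9 applies: -54 × 5/9 = -30.0000°C.
Final Celsius temperature: 1013.0167 - 30.0000 = 983.0167°C.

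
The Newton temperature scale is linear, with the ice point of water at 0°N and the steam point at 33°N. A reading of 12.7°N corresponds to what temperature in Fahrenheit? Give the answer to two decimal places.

101.27°F

Linear interpolation between the fixed points: C = (12.7 - 0) × 100 / (33 - 0) = 38.4848°C.
Then 38.4848 × 1.8 + 32 = 101.27°F.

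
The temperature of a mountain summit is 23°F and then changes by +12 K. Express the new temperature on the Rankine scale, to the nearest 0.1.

Initial temperature in Celsius: (23 - 32) × 5/9 = -5.0000°C.
The 12 K change is an interval; Kelvin and Celsius degrees are the same size, so ΔC = +12°C.
Final Celsius temperature: -5.0000 + 12.0000 = 7.0000°C.
In Rankine: 7.0000 × 1.8 + 491.67 = 504.3°R.

504.3°R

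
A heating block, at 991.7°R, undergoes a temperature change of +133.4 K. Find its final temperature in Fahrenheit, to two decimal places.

772.15°F

Initial temperature in Celsius: (991.7 - 491.67) × 5/9 = 277.7944°C.
The 133.4 K change is an interval; Kelvin and Celsius degrees are the same size, so ΔC = +133.4°C.
Final Celsius temperature: 277.7944 + 133.4000 = 411.1944°C.
In Fahrenheit: 411.1944 × 1.8 + 32 = 772.15°F.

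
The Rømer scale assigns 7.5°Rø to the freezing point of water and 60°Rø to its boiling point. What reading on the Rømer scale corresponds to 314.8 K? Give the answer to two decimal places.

First in Celsius: 314.8 - 273.15 = 41.6500°C.
Linearly onto the Rømer scale: 7.5 + (41.6500 / 100) × (60 - 7.5) = 29.37°Rø.

29.37°Rø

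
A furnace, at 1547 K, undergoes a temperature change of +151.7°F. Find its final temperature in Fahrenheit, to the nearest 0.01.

Initial temperature in Celsius: 1547 - 273.15 = 1273.8500°C.
The 151.7°F change is an interval, so only the factor 5/9 applies: +151.7 × 5/9 = +84.2778°C.
Final Celsius temperature: 1273.8500 + 84.2778 = 1358.1278°C.
In Fahrenheit: 1358.1278 × 1.8 + 32 = 2476.63°F.

2476.63°F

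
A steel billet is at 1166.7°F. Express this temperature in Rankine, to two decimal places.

In Celsius: (1166.7 - 32) × 5/9 = 630.3889°C.
In Rankine: 630.3889 × 1.8 + 491.67 = 1626.37°R.

1626.37°R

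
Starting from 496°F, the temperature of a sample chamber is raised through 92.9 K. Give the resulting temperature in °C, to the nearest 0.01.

Initial temperature in Celsius: (496 - 32) × 5/9 = 257.7778°C.
The 92.9 K change is an interval; Kelvin and Celsius degrees are the same size, so ΔC = +92.9°C.
Final Celsius temperature: 257.7778 + 92.9000 = 350.6778°C.

350.68°C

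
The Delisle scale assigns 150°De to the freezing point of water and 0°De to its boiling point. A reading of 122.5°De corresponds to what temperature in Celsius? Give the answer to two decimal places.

Linear interpolation between the fixed points: C = (122.5 - 150) × 100 / (0 - 150) = 18.3333°C.

18.33°C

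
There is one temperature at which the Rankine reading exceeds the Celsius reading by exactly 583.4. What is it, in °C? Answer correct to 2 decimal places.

Let C be the Celsius reading. The Rankine reading is R = 1.8·C + 491.67.
Require R - C = 583.4: (0.8)·C + 491.67 = 583.4.
C = (583.4 - 491.67) / (0.8) = 114.66.

114.66°C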